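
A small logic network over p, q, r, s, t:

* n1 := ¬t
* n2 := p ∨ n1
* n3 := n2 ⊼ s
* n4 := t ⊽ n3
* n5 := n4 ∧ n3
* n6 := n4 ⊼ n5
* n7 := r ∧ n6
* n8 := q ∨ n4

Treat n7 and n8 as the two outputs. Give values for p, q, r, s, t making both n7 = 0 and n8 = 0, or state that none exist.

Check with p=1, q=0, r=0, s=0, t=1:
n1 = ¬t = ¬1 = 0
n2 = p ∨ n1 = 1 ∨ 0 = 1
n3 = n2 ⊼ s = 1 ⊼ 0 = 1
n4 = t ⊽ n3 = 1 ⊽ 1 = 0
n5 = n4 ∧ n3 = 0 ∧ 1 = 0
n6 = n4 ⊼ n5 = 0 ⊼ 0 = 1
n7 = r ∧ n6 = 0 ∧ 1 = 0
n8 = q ∨ n4 = 0 ∨ 0 = 0
So n7 = 0 and n8 = 0.

p=1, q=0, r=0, s=0, t=1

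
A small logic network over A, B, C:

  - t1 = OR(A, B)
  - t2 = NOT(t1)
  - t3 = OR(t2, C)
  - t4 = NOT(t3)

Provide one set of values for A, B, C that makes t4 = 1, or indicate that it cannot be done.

Check with A=1, B=1, C=0:
t1 = OR(A, B) = OR(1, 1) = 1
t2 = NOT(t1) = NOT 1 = 0
t3 = OR(t2, C) = OR(0, 0) = 0
t4 = NOT(t3) = NOT 0 = 1
So t4 = 1 as required.

A=1, B=1, C=0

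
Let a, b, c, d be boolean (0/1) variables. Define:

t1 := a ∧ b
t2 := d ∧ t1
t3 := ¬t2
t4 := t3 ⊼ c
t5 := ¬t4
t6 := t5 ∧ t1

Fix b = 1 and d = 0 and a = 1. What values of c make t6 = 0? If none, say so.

c=0

t6 = t5 ∧ t1 must be 0, so at least one of t5, t1 is 0.
Check with b = 1 and d = 0 and a = 1 and c=0:
t1 = a ∧ b = 1 ∧ 1 = 1
t2 = d ∧ t1 = 0 ∧ 1 = 0
t3 = ¬t2 = ¬0 = 1
t4 = t3 ⊼ c = 1 ⊼ 0 = 1
t5 = ¬t4 = ¬1 = 0
t6 = t5 ∧ t1 = 0 ∧ 1 = 0
So t6 = 0.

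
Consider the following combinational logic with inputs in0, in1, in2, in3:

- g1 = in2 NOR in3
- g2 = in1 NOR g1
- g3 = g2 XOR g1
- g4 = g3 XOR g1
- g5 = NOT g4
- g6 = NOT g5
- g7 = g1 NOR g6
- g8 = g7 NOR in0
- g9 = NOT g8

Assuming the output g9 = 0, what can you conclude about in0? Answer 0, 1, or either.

0

g9 = NOT g8 must be 0, so g8 = 1.
Every assignment with g9 = 0 has in0 = 0; there are 5 such assignment(s).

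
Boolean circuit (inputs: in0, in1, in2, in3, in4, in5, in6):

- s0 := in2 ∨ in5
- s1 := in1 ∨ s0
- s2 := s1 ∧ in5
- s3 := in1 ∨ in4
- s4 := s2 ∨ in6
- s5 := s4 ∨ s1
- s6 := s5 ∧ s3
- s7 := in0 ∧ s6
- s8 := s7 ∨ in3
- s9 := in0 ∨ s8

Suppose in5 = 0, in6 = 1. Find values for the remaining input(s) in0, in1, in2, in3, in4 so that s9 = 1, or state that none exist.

s9 = in0 ∨ s8 must be 1, so at least one of in0, s8 is 1.
Check with in5 = 0, in6 = 1 and in0=1, in1=1, in2=0, in3=0, in4=0:
s0 = in2 ∨ in5 = 0 ∨ 0 = 0
s1 = in1 ∨ s0 = 1 ∨ 0 = 1
s2 = s1 ∧ in5 = 1 ∧ 0 = 0
s3 = in1 ∨ in4 = 1 ∨ 0 = 1
s4 = s2 ∨ in6 = 0 ∨ 1 = 1
s5 = s4 ∨ s1 = 1 ∨ 1 = 1
s6 = s5 ∧ s3 = 1 ∧ 1 = 1
s7 = in0 ∧ s6 = 1 ∧ 1 = 1
s8 = s7 ∨ in3 = 1 ∨ 0 = 1
s9 = in0 ∨ s8 = 1 ∨ 1 = 1
So s9 = 1.

in0=1, in1=1, in2=0, in3=0, in4=0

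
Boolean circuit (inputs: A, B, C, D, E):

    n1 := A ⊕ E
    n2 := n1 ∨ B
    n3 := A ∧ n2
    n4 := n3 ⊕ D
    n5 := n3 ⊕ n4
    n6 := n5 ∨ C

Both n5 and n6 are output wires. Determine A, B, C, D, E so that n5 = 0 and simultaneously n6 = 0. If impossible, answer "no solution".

Check with A=1, B=0, C=0, D=0, E=1:
n1 = A ⊕ E = 1 ⊕ 1 = 0
n2 = n1 ∨ B = 0 ∨ 0 = 0
n3 = A ∧ n2 = 1 ∧ 0 = 0
n4 = n3 ⊕ D = 0 ⊕ 0 = 0
n5 = n3 ⊕ n4 = 0 ⊕ 0 = 0
n6 = n5 ∨ C = 0 ∨ 0 = 0
So n5 = 0 and n6 = 0.

A=1, B=0, C=0, D=0, E=1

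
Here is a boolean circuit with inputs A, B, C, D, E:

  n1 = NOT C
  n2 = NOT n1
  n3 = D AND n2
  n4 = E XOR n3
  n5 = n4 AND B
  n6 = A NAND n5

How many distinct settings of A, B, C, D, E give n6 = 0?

n6 = A NAND n5 must be 0, so both A = 1 and n5 = 1.
Satisfying assignments:
  A=1, B=1, C=0, D=0, E=1
  A=1, B=1, C=0, D=1, E=1
  A=1, B=1, C=1, D=0, E=1
  A=1, B=1, C=1, D=1, E=0

4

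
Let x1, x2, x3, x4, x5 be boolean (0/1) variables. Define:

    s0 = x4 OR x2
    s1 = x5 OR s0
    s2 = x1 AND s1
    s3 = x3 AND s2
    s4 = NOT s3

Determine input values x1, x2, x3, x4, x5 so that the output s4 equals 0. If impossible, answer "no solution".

Check with x1=1, x2=0, x3=1, x4=1, x5=0:
s0 = x4 OR x2 = 1 OR 0 = 1
s1 = x5 OR s0 = 0 OR 1 = 1
s2 = x1 AND s1 = 1 AND 1 = 1
s3 = x3 AND s2 = 1 AND 1 = 1
s4 = NOT s3 = NOT 1 = 0
So s4 = 0 as required.

x1=1, x2=0, x3=1, x4=1, x5=0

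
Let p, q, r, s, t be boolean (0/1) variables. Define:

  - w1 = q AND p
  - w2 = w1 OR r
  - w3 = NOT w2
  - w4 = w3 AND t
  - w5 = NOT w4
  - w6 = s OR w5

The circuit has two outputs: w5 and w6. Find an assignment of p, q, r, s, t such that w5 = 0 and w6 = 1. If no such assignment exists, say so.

Check with p=0, q=1, r=0, s=1, t=1:
w1 = q AND p = 1 AND 0 = 0
w2 = w1 OR r = 0 OR 0 = 0
w3 = NOT w2 = NOT 0 = 1
w4 = w3 AND t = 1 AND 1 = 1
w5 = NOT w4 = NOT 1 = 0
w6 = s OR w5 = 1 OR 0 = 1
So w5 = 0 and w6 = 1.

p=0, q=1, r=0, s=1, t=1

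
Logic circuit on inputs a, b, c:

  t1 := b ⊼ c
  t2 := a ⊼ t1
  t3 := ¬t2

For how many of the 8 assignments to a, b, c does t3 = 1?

3

t3 = ¬t2 must be 1, so t2 = 0.
t2 = a ⊼ t1 must be 0, so both a = 1 and t1 = 1.
Enumerating the 8 input combinations, 3 give t3 = 1 and 5 give t3 = 0.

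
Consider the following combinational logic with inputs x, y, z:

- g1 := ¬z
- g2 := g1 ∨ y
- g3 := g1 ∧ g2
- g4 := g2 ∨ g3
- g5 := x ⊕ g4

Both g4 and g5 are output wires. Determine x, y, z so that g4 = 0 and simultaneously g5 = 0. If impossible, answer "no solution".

Check with x=0, y=0, z=1:
g1 = ¬z = ¬1 = 0
g2 = g1 ∨ y = 0 ∨ 0 = 0
g3 = g1 ∧ g2 = 0 ∧ 0 = 0
g4 = g2 ∨ g3 = 0 ∨ 0 = 0
g5 = x ⊕ g4 = 0 ⊕ 0 = 0
So g4 = 0 and g5 = 0.

x=0, y=0, z=1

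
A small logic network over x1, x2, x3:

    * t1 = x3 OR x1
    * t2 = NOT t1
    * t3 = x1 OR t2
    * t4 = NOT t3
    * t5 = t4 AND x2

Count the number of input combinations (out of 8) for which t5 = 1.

t5 = t4 AND x2 must be 1, so both t4 = 1 and x2 = 1.
t4 = NOT t3 must be 1, so t3 = 0.
t3 = x1 OR t2 must be 0, so both x1 = 0 and t2 = 0.
Satisfying assignments:
  x1=0, x2=1, x3=1

1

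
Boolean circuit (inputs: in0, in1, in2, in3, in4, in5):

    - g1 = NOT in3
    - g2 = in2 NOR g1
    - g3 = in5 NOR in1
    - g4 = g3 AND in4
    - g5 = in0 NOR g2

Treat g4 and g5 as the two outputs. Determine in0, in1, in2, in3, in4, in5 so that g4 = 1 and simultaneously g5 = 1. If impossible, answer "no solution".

Check with in0=0, in1=0, in2=1, in3=0, in4=1, in5=0:
g1 = NOT in3 = NOT 0 = 1
g2 = in2 NOR g1 = 1 NOR 1 = 0
g3 = in5 NOR in1 = 0 NOR 0 = 1
g4 = g3 AND in4 = 1 AND 1 = 1
g5 = in0 NOR g2 = 0 NOR 0 = 1
So g4 = 1 and g5 = 1.

in0=0, in1=0, in2=1, in3=0, in4=1, in5=0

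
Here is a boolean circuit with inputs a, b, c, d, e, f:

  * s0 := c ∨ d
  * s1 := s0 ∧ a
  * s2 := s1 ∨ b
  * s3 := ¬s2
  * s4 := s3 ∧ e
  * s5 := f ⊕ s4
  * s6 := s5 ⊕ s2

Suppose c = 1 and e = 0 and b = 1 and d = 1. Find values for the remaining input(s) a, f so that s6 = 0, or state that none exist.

Check with c = 1 and e = 0 and b = 1 and d = 1 and a=1, f=1:
s0 = c ∨ d = 1 ∨ 1 = 1
s1 = s0 ∧ a = 1 ∧ 1 = 1
s2 = s1 ∨ b = 1 ∨ 1 = 1
s3 = ¬s2 = ¬1 = 0
s4 = s3 ∧ e = 0 ∧ 0 = 0
s5 = f ⊕ s4 = 1 ⊕ 0 = 1
s6 = s5 ⊕ s2 = 1 ⊕ 1 = 0
So s6 = 0.

a=1, f=1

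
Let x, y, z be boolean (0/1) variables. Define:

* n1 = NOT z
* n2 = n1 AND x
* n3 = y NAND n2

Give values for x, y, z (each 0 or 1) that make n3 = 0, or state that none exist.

x=1, y=1, z=0

Check with x=1, y=1, z=0:
n1 = NOT z = NOT 0 = 1
n2 = n1 AND x = 1 AND 1 = 1
n3 = y NAND n2 = 1 NAND 1 = 0
So n3 = 0 as required.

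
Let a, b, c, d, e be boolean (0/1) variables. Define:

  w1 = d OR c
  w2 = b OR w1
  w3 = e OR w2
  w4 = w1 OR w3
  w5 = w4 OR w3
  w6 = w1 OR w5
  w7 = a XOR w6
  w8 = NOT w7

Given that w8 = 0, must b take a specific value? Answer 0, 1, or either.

either

Both values of b occur among assignments with w8 = 0:
  b=0: a=0, b=0, c=0, d=0, e=1
  b=1: a=0, b=1, c=0, d=0, e=0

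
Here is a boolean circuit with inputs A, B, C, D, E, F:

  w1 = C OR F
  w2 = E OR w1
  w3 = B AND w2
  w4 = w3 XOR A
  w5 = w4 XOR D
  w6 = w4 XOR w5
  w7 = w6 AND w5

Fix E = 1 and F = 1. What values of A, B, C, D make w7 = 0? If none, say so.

A=1, B=0, C=1, D=0

Check with E = 1 and F = 1 and A=1, B=0, C=1, D=0:
w1 = C OR F = 1 OR 1 = 1
w2 = E OR w1 = 1 OR 1 = 1
w3 = B AND w2 = 0 AND 1 = 0
w4 = w3 XOR A = 0 XOR 1 = 1
w5 = w4 XOR D = 1 XOR 0 = 1
w6 = w4 XOR w5 = 1 XOR 1 = 0
w7 = w6 AND w5 = 0 AND 1 = 0
So w7 = 0.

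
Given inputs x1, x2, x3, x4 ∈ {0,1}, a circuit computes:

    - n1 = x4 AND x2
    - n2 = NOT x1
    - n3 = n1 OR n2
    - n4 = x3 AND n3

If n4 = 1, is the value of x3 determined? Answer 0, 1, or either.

n4 = x3 AND n3 must be 1, so both x3 = 1 and n3 = 1.
n3 = n1 OR n2 must be 1, so at least one of n1, n2 is 1.
Every assignment with n4 = 1 has x3 = 1; there are 5 such assignment(s).

1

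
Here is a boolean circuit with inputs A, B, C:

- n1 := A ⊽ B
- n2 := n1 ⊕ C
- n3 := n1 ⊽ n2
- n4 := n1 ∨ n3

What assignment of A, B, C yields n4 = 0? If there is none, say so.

A=1, B=0, C=1

n4 = n1 ∨ n3 must be 0, so both n1 = 0 and n3 = 0.
n1 = A ⊽ B must be 0, so at least one of A, B is 1.
n3 = n1 ⊽ n2 must be 0, so at least one of n1, n2 is 1.
Check with A=1, B=0, C=1:
n1 = A ⊽ B = 1 ⊽ 0 = 0
n2 = n1 ⊕ C = 0 ⊕ 1 = 1
n3 = n1 ⊽ n2 = 0 ⊽ 1 = 0
n4 = n1 ∨ n3 = 0 ∨ 0 = 0
So n4 = 0 as required.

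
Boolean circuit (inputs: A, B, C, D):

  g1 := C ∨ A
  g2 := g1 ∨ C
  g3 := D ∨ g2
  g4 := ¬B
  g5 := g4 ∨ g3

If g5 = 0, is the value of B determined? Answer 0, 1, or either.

g5 = g4 ∨ g3 must be 0, so both g4 = 0 and g3 = 0.
Every assignment with g5 = 0 has B = 1; there are 1 such assignment(s).
  A=0, B=1, C=0, D=0

1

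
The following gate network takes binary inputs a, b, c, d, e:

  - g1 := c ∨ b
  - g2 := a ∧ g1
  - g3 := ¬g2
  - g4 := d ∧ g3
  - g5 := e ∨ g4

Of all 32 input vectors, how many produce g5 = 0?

11

g5 = e ∨ g4 must be 0, so both e = 0 and g4 = 0.
g4 = d ∧ g3 must be 0, so at least one of d, g3 is 0.
Enumerating the 32 input combinations, 11 give g5 = 0 and 21 give g5 = 1.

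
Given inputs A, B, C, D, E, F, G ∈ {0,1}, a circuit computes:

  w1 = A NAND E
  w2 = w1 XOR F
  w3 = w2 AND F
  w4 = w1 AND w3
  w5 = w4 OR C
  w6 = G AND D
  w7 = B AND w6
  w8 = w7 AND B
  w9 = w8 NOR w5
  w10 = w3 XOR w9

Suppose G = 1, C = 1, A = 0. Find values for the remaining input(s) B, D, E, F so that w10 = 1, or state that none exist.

With G = 1, C = 1, A = 0 fixed, none of the 16 settings of B, D, E, F give w10 = 1.
For example, with B=1, D=1, E=0, F=1:
w1 = A NAND E = 0 NAND 0 = 1
w2 = w1 XOR F = 1 XOR 1 = 0
w3 = w2 AND F = 0 AND 1 = 0
w4 = w1 AND w3 = 1 AND 0 = 0
w5 = w4 OR C = 0 OR 1 = 1
w6 = G AND D = 1 AND 1 = 1
w7 = B AND w6 = 1 AND 1 = 1
w8 = w7 AND B = 1 AND 1 = 1
w9 = w8 NOR w5 = 1 NOR 1 = 0
w10 = w3 XOR w9 = 0 XOR 0 = 0
giving w10 = 0 ≠ 1.

no solution exists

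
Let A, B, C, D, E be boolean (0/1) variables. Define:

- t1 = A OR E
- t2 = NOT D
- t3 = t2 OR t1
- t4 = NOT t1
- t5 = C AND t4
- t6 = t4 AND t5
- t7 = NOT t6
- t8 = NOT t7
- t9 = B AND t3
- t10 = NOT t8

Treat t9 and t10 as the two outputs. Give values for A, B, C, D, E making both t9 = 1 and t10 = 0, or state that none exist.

A=0, B=1, C=1, D=0, E=0

Check with A=0, B=1, C=1, D=0, E=0:
t1 = A OR E = 0 OR 0 = 0
t2 = NOT D = NOT 0 = 1
t3 = t2 OR t1 = 1 OR 0 = 1
t4 = NOT t1 = NOT 0 = 1
t5 = C AND t4 = 1 AND 1 = 1
t6 = t4 AND t5 = 1 AND 1 = 1
t7 = NOT t6 = NOT 1 = 0
t8 = NOT t7 = NOT 0 = 1
t9 = B AND t3 = 1 AND 1 = 1
t10 = NOT t8 = NOT 1 = 0
So t9 = 1 and t10 = 0.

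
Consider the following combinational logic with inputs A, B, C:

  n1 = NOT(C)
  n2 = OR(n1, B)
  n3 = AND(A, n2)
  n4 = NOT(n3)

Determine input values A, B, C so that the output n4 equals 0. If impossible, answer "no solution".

A=1, B=0, C=0

n4 = NOT(n3) must be 0, so n3 = 1.
Check with A=1, B=0, C=0:
n1 = NOT(C) = NOT 0 = 1
n2 = OR(n1, B) = OR(1, 0) = 1
n3 = AND(A, n2) = AND(1, 1) = 1
n4 = NOT(n3) = NOT 1 = 0
So n4 = 0 as required.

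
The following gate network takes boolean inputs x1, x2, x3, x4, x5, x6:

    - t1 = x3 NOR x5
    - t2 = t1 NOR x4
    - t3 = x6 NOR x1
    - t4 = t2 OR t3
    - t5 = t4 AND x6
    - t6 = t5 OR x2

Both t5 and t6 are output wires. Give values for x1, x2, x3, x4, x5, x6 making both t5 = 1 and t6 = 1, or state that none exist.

x1=0, x2=1, x3=0, x4=0, x5=1, x6=1

Check with x1=0, x2=1, x3=0, x4=0, x5=1, x6=1:
t1 = x3 NOR x5 = 0 NOR 1 = 0
t2 = t1 NOR x4 = 0 NOR 0 = 1
t3 = x6 NOR x1 = 1 NOR 0 = 0
t4 = t2 OR t3 = 1 OR 0 = 1
t5 = t4 AND x6 = 1 AND 1 = 1
t6 = t5 OR x2 = 1 OR 1 = 1
So t5 = 1 and t6 = 1.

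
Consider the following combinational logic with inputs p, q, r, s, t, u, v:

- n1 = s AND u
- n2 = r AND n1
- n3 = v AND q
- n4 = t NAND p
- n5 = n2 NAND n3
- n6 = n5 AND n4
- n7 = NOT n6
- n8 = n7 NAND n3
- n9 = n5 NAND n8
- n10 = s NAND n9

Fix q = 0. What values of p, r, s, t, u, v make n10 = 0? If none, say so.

With q = 0 fixed, none of the 64 settings of p, r, s, t, u, v give n10 = 0.
For example, with p=1, r=1, s=1, t=1, u=0, v=0:
n1 = s AND u = 1 AND 0 = 0
n2 = r AND n1 = 1 AND 0 = 0
n3 = v AND q = 0 AND 0 = 0
n4 = t NAND p = 1 NAND 1 = 0
n5 = n2 NAND n3 = 0 NAND 0 = 1
n6 = n5 AND n4 = 1 AND 0 = 0
n7 = NOT n6 = NOT 0 = 1
n8 = n7 NAND n3 = 1 NAND 0 = 1
n9 = n5 NAND n8 = 1 NAND 1 = 0
n10 = s NAND n9 = 1 NAND 0 = 1
giving n10 = 1 ≠ 0.

no solution exists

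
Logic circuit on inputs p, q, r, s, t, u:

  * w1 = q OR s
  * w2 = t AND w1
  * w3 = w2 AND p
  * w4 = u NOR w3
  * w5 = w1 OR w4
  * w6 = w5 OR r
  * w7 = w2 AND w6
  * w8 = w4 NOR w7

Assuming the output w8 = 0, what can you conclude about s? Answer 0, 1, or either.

Both values of s occur among assignments with w8 = 0:
  s=0: p=0, q=0, r=0, s=0, t=0, u=0
  s=1: p=0, q=0, r=0, s=1, t=0, u=0

either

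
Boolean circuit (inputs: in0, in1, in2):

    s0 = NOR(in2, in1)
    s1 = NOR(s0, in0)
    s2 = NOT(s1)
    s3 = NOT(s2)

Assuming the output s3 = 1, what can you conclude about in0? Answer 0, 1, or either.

s3 = NOT(s2) must be 1, so s2 = 0.
s2 = NOT(s1) must be 0, so s1 = 1.
Every assignment with s3 = 1 has in0 = 0; there are 3 such assignment(s).
  in0=0, in1=0, in2=1
  in0=0, in1=1, in2=0
  in0=0, in1=1, in2=1

0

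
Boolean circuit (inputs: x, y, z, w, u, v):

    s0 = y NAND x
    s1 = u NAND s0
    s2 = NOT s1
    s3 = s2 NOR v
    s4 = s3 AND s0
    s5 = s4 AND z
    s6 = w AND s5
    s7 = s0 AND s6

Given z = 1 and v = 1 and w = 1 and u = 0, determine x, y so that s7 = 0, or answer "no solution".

x=1, y=1

s7 = s0 AND s6 must be 0, so at least one of s0, s6 is 0.
Check with z = 1 and v = 1 and w = 1 and u = 0 and x=1, y=1:
s0 = y NAND x = 1 NAND 1 = 0
s1 = u NAND s0 = 0 NAND 0 = 1
s2 = NOT s1 = NOT 1 = 0
s3 = s2 NOR v = 0 NOR 1 = 0
s4 = s3 AND s0 = 0 AND 0 = 0
s5 = s4 AND z = 0 AND 1 = 0
s6 = w AND s5 = 1 AND 0 = 0
s7 = s0 AND s6 = 0 AND 0 = 0
So s7 = 0.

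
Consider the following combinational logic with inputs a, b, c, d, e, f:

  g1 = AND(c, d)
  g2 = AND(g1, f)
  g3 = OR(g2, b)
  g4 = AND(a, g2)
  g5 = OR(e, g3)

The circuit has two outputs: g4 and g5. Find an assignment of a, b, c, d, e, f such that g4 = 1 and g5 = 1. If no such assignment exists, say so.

Check with a=1, b=1, c=1, d=1, e=1, f=1:
g1 = AND(c, d) = AND(1, 1) = 1
g2 = AND(g1, f) = AND(1, 1) = 1
g3 = OR(g2, b) = OR(1, 1) = 1
g4 = AND(a, g2) = AND(1, 1) = 1
g5 = OR(e, g3) = OR(1, 1) = 1
So g4 = 1 and g5 = 1.

a=1, b=1, c=1, d=1, e=1, f=1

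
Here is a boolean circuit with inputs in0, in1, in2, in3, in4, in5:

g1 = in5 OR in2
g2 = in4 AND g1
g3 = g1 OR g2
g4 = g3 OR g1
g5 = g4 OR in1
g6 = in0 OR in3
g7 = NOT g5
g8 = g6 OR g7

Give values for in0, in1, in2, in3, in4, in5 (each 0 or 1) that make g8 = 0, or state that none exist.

in0=0, in1=1, in2=1, in3=0, in4=1, in5=1

g8 = g6 OR g7 must be 0, so both g6 = 0 and g7 = 0.
g6 = in0 OR in3 must be 0, so both in0 = 0 and in3 = 0.
Check with in0=0, in1=1, in2=1, in3=0, in4=1, in5=1:
g1 = in5 OR in2 = 1 OR 1 = 1
g2 = in4 AND g1 = 1 AND 1 = 1
g3 = g1 OR g2 = 1 OR 1 = 1
g4 = g3 OR g1 = 1 OR 1 = 1
g5 = g4 OR in1 = 1 OR 1 = 1
g6 = in0 OR in3 = 0 OR 0 = 0
g7 = NOT g5 = NOT 1 = 0
g8 = g6 OR g7 = 0 OR 0 = 0
So g8 = 0 as required.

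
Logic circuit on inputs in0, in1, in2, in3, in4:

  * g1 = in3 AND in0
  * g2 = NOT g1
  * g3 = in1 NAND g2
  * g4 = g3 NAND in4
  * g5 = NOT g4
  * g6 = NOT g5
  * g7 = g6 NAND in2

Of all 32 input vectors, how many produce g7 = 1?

21

g7 = g6 NAND in2 must be 1, so at least one of g6, in2 is 0.
Enumerating the 32 input combinations, 21 give g7 = 1 and 11 give g7 = 0.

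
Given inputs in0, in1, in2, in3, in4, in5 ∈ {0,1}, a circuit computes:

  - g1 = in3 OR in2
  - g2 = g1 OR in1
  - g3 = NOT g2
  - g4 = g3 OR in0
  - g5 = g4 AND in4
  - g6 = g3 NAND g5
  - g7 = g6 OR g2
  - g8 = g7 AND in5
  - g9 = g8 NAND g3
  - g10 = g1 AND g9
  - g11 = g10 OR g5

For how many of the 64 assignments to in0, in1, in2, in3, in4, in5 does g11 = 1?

54

g11 = g10 OR g5 must be 1, so at least one of g10, g5 is 1.
Enumerating the 64 input combinations, 54 give g11 = 1 and 10 give g11 = 0.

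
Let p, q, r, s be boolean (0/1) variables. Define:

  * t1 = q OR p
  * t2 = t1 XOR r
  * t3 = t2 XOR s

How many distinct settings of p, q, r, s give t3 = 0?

8

t3 = t2 XOR s must be 0, so t2 and s are equal.
Enumerating the 16 input combinations, 8 give t3 = 0 and 8 give t3 = 1.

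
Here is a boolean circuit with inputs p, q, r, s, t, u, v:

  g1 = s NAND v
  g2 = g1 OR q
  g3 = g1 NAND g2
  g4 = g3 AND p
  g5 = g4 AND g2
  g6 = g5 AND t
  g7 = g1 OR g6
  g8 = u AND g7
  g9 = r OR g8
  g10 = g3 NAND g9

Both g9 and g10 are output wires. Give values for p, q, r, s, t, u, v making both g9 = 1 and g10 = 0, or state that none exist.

Check with p=1, q=0, r=1, s=1, t=1, u=0, v=1:
g1 = s NAND v = 1 NAND 1 = 0
g2 = g1 OR q = 0 OR 0 = 0
g3 = g1 NAND g2 = 0 NAND 0 = 1
g4 = g3 AND p = 1 AND 1 = 1
g5 = g4 AND g2 = 1 AND 0 = 0
g6 = g5 AND t = 0 AND 1 = 0
g7 = g1 OR g6 = 0 OR 0 = 0
g8 = u AND g7 = 0 AND 0 = 0
g9 = r OR g8 = 1 OR 0 = 1
g10 = g3 NAND g9 = 1 NAND 1 = 0
So g9 = 1 and g10 = 0.

p=1, q=0, r=1, s=1, t=1, u=0, v=1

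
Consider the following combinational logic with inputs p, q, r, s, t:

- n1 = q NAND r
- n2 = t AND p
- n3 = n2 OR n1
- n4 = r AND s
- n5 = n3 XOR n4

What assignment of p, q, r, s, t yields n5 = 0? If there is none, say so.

p=0, q=1, r=1, s=0, t=1

n5 = n3 XOR n4 must be 0, so n3 and n4 are equal.
Check with p=0, q=1, r=1, s=0, t=1:
n1 = q NAND r = 1 NAND 1 = 0
n2 = t AND p = 1 AND 0 = 0
n3 = n2 OR n1 = 0 OR 0 = 0
n4 = r AND s = 1 AND 0 = 0
n5 = n3 XOR n4 = 0 XOR 0 = 0
So n5 = 0 as required.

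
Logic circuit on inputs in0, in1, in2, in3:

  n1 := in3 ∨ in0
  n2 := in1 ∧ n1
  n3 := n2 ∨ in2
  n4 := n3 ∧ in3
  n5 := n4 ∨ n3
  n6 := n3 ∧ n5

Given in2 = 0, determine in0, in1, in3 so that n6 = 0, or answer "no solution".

in0=1, in1=0, in3=0

n6 = n3 ∧ n5 must be 0, so at least one of n3, n5 is 0.
Check with in2 = 0 and in0=1, in1=0, in3=0:
n1 = in3 ∨ in0 = 0 ∨ 1 = 1
n2 = in1 ∧ n1 = 0 ∧ 1 = 0
n3 = n2 ∨ in2 = 0 ∨ 0 = 0
n4 = n3 ∧ in3 = 0 ∧ 0 = 0
n5 = n4 ∨ n3 = 0 ∨ 0 = 0
n6 = n3 ∧ n5 = 0 ∧ 0 = 0
So n6 = 0.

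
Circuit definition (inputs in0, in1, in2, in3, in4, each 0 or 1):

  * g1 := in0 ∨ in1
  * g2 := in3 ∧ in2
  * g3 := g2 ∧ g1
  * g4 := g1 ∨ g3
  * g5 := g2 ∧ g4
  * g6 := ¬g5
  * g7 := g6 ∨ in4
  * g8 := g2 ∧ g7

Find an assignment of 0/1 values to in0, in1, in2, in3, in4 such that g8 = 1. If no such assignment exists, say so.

g8 = g2 ∧ g7 must be 1, so both g2 = 1 and g7 = 1.
g2 = in3 ∧ in2 must be 1, so both in3 = 1 and in2 = 1.
g7 = g6 ∨ in4 must be 1, so at least one of g6, in4 is 1.
Check with in0=0, in1=0, in2=1, in3=1, in4=1:
g1 = in0 ∨ in1 = 0 ∨ 0 = 0
g2 = in3 ∧ in2 = 1 ∧ 1 = 1
g3 = g2 ∧ g1 = 1 ∧ 0 = 0
g4 = g1 ∨ g3 = 0 ∨ 0 = 0
g5 = g2 ∧ g4 = 1 ∧ 0 = 0
g6 = ¬g5 = ¬0 = 1
g7 = g6 ∨ in4 = 1 ∨ 1 = 1
g8 = g2 ∧ g7 = 1 ∧ 1 = 1
So g8 = 1 as required.

in0=0, in1=0, in2=1, in3=1, in4=1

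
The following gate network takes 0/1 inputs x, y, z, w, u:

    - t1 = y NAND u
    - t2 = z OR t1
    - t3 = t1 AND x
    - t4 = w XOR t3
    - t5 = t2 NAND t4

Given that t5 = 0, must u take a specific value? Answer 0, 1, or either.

either

Both values of u occur among assignments with t5 = 0:
  u=0: x=0, y=0, z=0, w=1, u=0
  u=1: x=0, y=0, z=0, w=1, u=1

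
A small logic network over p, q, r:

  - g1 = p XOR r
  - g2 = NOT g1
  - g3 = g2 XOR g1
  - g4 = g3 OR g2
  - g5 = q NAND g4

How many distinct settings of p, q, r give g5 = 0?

g5 = q NAND g4 must be 0, so both q = 1 and g4 = 1.
g4 = g3 OR g2 must be 1, so at least one of g3, g2 is 1.
Satisfying assignments:
  p=0, q=1, r=0
  p=0, q=1, r=1
  p=1, q=1, r=0
  p=1, q=1, r=1

4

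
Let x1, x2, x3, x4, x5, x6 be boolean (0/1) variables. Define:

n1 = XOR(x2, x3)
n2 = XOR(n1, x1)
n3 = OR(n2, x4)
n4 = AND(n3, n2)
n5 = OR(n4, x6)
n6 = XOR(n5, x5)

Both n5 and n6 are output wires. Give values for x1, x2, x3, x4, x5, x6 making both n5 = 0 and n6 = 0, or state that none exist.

Check with x1=1, x2=1, x3=0, x4=1, x5=0, x6=0:
n1 = XOR(x2, x3) = XOR(1, 0) = 1
n2 = XOR(n1, x1) = XOR(1, 1) = 0
n3 = OR(n2, x4) = OR(0, 1) = 1
n4 = AND(n3, n2) = AND(1, 0) = 0
n5 = OR(n4, x6) = OR(0, 0) = 0
n6 = XOR(n5, x5) = XOR(0, 0) = 0
So n5 = 0 and n6 = 0.

x1=1, x2=1, x3=0, x4=1, x5=0, x6=0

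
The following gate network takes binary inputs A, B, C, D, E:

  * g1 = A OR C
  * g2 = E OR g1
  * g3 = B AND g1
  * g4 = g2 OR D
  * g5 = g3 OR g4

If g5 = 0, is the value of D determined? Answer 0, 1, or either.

g5 = g3 OR g4 must be 0, so both g3 = 0 and g4 = 0.
Every assignment with g5 = 0 has D = 0; there are 2 such assignment(s).
  A=0, B=0, C=0, D=0, E=0
  A=0, B=1, C=0, D=0, E=0

0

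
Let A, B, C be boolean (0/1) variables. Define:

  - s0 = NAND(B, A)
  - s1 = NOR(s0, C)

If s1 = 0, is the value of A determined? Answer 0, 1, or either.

Both values of A occur among assignments with s1 = 0:
  A=0: A=0, B=0, C=0
  A=1: A=1, B=0, C=0

either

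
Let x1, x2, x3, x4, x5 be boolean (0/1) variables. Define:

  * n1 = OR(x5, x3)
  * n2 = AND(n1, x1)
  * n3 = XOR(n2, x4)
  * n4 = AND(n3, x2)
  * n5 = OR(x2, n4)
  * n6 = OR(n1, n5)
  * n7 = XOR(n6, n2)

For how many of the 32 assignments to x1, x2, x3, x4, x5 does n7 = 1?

16

n7 = XOR(n6, n2) must be 1, so n6 and n2 differ.
Enumerating the 32 input combinations, 16 give n7 = 1 and 16 give n7 = 0.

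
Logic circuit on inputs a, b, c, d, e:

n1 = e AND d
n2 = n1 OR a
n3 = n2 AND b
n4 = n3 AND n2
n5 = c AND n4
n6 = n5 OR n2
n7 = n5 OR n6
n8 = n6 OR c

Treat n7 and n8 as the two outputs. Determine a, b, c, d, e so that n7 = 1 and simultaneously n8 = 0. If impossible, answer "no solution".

Across all 32 input combinations, none give both n7 = 1 and n8 = 0.

no solution exists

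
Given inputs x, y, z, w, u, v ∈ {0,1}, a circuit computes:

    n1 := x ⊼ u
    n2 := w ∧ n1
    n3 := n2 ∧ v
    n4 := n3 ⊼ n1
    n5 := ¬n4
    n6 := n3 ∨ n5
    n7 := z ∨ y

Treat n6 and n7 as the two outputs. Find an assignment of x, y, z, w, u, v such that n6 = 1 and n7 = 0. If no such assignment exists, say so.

Check with x=0, y=0, z=0, w=1, u=1, v=1:
n1 = x ⊼ u = 0 ⊼ 1 = 1
n2 = w ∧ n1 = 1 ∧ 1 = 1
n3 = n2 ∧ v = 1 ∧ 1 = 1
n4 = n3 ⊼ n1 = 1 ⊼ 1 = 0
n5 = ¬n4 = ¬0 = 1
n6 = n3 ∨ n5 = 1 ∨ 1 = 1
n7 = z ∨ y = 0 ∨ 0 = 0
So n6 = 1 and n7 = 0.

x=0, y=0, z=0, w=1, u=1, v=1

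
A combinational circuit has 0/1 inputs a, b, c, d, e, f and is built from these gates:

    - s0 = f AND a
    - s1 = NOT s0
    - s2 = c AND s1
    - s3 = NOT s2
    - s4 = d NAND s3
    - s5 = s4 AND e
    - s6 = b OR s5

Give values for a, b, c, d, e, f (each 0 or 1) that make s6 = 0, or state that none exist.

s6 = b OR s5 must be 0, so both b = 0 and s5 = 0.
s5 = s4 AND e must be 0, so at least one of s4, e is 0.
Check with a=1, b=0, c=0, d=0, e=0, f=0:
s0 = f AND a = 0 AND 1 = 0
s1 = NOT s0 = NOT 0 = 1
s2 = c AND s1 = 0 AND 1 = 0
s3 = NOT s2 = NOT 0 = 1
s4 = d NAND s3 = 0 NAND 1 = 1
s5 = s4 AND e = 1 AND 0 = 0
s6 = b OR s5 = 0 OR 0 = 0
So s6 = 0 as required.

a=1, b=0, c=0, d=0, e=0, f=0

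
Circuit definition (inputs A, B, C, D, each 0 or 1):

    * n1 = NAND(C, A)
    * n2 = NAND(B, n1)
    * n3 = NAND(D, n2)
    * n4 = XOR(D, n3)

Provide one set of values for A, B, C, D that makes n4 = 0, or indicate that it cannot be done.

A=0, B=1, C=1, D=1

n4 = XOR(D, n3) must be 0, so D and n3 are equal.
Check with A=0, B=1, C=1, D=1:
n1 = NAND(C, A) = NAND(1, 0) = 1
n2 = NAND(B, n1) = NAND(1, 1) = 0
n3 = NAND(D, n2) = NAND(1, 0) = 1
n4 = XOR(D, n3) = XOR(1, 1) = 0
So n4 = 0 as required.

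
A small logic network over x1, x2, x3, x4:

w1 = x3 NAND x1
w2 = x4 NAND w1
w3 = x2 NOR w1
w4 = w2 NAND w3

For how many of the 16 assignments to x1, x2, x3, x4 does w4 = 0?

w4 = w2 NAND w3 must be 0, so both w2 = 1 and w3 = 1.
Satisfying assignments:
  x1=1, x2=0, x3=1, x4=0
  x1=1, x2=0, x3=1, x4=1

2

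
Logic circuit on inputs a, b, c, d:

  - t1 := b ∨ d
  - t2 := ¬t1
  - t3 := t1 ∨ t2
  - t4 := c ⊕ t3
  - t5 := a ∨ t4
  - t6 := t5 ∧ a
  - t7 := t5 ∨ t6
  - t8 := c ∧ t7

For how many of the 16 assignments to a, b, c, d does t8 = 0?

12

t8 = c ∧ t7 must be 0, so at least one of c, t7 is 0.
Enumerating the 16 input combinations, 12 give t8 = 0 and 4 give t8 = 1.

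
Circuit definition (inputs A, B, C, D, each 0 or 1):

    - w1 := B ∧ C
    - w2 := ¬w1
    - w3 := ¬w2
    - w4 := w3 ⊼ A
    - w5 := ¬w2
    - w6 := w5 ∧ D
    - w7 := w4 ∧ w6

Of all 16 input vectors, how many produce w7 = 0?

w7 = w4 ∧ w6 must be 0, so at least one of w4, w6 is 0.
Enumerating the 16 input combinations, 15 give w7 = 0 and 1 give w7 = 1.

15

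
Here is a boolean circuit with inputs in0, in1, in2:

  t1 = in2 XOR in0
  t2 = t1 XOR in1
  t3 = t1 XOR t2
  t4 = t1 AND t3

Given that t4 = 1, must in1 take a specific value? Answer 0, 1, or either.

t4 = t1 AND t3 must be 1, so both t1 = 1 and t3 = 1.
t1 = in2 XOR in0 must be 1, so in2 and in0 differ.
Every assignment with t4 = 1 has in1 = 1; there are 2 such assignment(s).
  in0=0, in1=1, in2=1
  in0=1, in1=1, in2=0

1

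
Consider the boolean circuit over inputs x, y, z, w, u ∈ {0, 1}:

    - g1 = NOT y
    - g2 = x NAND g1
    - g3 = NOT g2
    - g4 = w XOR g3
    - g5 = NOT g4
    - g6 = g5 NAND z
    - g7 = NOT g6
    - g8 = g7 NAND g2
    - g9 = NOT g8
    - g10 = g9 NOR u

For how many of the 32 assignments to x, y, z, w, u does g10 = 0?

19

g10 = g9 NOR u must be 0, so at least one of g9, u is 1.
Enumerating the 32 input combinations, 19 give g10 = 0 and 13 give g10 = 1.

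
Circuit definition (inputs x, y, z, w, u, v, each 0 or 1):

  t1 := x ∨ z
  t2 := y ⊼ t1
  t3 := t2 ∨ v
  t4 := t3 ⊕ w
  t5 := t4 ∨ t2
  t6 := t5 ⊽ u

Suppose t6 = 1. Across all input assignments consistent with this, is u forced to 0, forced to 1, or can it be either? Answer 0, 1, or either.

0

t6 = t5 ⊽ u must be 1, so both t5 = 0 and u = 0.
t5 = t4 ∨ t2 must be 0, so both t4 = 0 and t2 = 0.
Every assignment with t6 = 1 has u = 0; there are 6 such assignment(s).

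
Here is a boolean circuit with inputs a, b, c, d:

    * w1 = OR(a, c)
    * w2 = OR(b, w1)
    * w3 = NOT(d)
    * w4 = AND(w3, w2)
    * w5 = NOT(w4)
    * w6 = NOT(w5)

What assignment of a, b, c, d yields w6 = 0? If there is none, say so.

Check with a=1 b=1 c=0 d=1:
w1 = OR(a, c) = OR(1, 0) = 1
w2 = OR(b, w1) = OR(1, 1) = 1
w3 = NOT(d) = NOT 1 = 0
w4 = AND(w3, w2) = AND(0, 1) = 0
w5 = NOT(w4) = NOT 0 = 1
w6 = NOT(w5) = NOT 1 = 0
So w6 = 0 as required.

a=1 b=1 c=0 d=1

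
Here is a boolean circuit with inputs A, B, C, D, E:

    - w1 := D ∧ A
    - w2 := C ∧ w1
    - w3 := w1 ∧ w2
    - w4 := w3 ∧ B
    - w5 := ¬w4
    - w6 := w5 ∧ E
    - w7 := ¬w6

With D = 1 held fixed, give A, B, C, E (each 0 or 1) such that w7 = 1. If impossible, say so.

w7 = ¬w6 must be 1, so w6 = 0.
Check with D = 1 and A=0, B=0, C=0, E=0:
w1 = D ∧ A = 1 ∧ 0 = 0
w2 = C ∧ w1 = 0 ∧ 0 = 0
w3 = w1 ∧ w2 = 0 ∧ 0 = 0
w4 = w3 ∧ B = 0 ∧ 0 = 0
w5 = ¬w4 = ¬0 = 1
w6 = w5 ∧ E = 1 ∧ 0 = 0
w7 = ¬w6 = ¬0 = 1
So w7 = 1.

A=0, B=0, C=0, E=0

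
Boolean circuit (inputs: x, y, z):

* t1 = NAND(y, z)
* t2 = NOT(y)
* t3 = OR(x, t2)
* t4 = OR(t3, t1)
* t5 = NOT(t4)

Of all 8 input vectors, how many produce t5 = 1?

1

t5 = NOT(t4) must be 1, so t4 = 0.
t4 = OR(t3, t1) must be 0, so both t3 = 0 and t1 = 0.
t3 = OR(x, t2) must be 0, so both x = 0 and t2 = 0.
Enumerating the 8 input combinations, 1 give t5 = 1 and 7 give t5 = 0.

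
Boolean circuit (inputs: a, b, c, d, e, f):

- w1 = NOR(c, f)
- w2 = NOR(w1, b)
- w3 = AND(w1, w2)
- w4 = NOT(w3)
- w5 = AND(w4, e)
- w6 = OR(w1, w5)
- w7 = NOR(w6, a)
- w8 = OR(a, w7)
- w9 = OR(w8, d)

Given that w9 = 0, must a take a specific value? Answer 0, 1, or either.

w9 = OR(w8, d) must be 0, so both w8 = 0 and d = 0.
w8 = OR(a, w7) must be 0, so both a = 0 and w7 = 0.
w7 = NOR(w6, a) must be 0, so at least one of w6, a is 1.
Every assignment with w9 = 0 has a = 0; there are 10 such assignment(s).

0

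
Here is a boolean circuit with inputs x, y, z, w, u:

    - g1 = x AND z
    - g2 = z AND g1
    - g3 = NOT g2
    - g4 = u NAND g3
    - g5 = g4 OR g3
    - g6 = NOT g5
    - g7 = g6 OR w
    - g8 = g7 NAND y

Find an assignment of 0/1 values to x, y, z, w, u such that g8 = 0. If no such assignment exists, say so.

x=1, y=1, z=1, w=1, u=1

g8 = g7 NAND y must be 0, so both g7 = 1 and y = 1.
Check with x=1, y=1, z=1, w=1, u=1:
g1 = x AND z = 1 AND 1 = 1
g2 = z AND g1 = 1 AND 1 = 1
g3 = NOT g2 = NOT 1 = 0
g4 = u NAND g3 = 1 NAND 0 = 1
g5 = g4 OR g3 = 1 OR 0 = 1
g6 = NOT g5 = NOT 1 = 0
g7 = g6 OR w = 0 OR 1 = 1
g8 = g7 NAND y = 1 NAND 1 = 0
So g8 = 0 as required.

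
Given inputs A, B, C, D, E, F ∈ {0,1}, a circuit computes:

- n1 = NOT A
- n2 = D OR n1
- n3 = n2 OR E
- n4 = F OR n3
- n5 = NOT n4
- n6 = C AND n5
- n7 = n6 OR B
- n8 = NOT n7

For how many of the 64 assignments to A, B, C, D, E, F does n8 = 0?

n8 = NOT n7 must be 0, so n7 = 1.
Enumerating the 64 input combinations, 33 give n8 = 0 and 31 give n8 = 1.

33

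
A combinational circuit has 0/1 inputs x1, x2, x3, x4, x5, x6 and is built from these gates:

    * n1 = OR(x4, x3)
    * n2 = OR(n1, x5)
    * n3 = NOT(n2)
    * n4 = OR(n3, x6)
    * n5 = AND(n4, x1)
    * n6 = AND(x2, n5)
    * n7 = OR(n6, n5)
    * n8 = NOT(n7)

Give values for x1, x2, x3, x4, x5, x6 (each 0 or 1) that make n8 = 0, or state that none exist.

x1=1, x2=1, x3=0, x4=0, x5=1, x6=1

n8 = NOT(n7) must be 0, so n7 = 1.
n7 = OR(n6, n5) must be 1, so at least one of n6, n5 is 1.
Check with x1=1, x2=1, x3=0, x4=0, x5=1, x6=1:
n1 = OR(x4, x3) = OR(0, 0) = 0
n2 = OR(n1, x5) = OR(0, 1) = 1
n3 = NOT(n2) = NOT 1 = 0
n4 = OR(n3, x6) = OR(0, 1) = 1
n5 = AND(n4, x1) = AND(1, 1) = 1
n6 = AND(x2, n5) = AND(1, 1) = 1
n7 = OR(n6, n5) = OR(1, 1) = 1
n8 = NOT(n7) = NOT 1 = 0
So n8 = 0 as required.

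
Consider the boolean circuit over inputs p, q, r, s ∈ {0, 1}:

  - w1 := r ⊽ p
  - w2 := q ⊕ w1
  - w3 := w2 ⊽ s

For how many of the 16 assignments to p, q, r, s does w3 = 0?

12

w3 = w2 ⊽ s must be 0, so at least one of w2, s is 1.
Enumerating the 16 input combinations, 12 give w3 = 0 and 4 give w3 = 1.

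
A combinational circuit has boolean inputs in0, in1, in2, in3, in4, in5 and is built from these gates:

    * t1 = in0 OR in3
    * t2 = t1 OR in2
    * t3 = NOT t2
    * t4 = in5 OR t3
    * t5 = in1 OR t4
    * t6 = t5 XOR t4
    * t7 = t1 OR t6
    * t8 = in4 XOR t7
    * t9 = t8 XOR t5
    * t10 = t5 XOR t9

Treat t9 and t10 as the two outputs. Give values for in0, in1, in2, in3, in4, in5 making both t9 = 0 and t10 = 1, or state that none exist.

in0=0 in1=0 in2=1 in3=0 in4=1 in5=1

Check with in0=0 in1=0 in2=1 in3=0 in4=1 in5=1:
t1 = in0 OR in3 = 0 OR 0 = 0
t2 = t1 OR in2 = 0 OR 1 = 1
t3 = NOT t2 = NOT 1 = 0
t4 = in5 OR t3 = 1 OR 0 = 1
t5 = in1 OR t4 = 0 OR 1 = 1
t6 = t5 XOR t4 = 1 XOR 1 = 0
t7 = t1 OR t6 = 0 OR 0 = 0
t8 = in4 XOR t7 = 1 XOR 0 = 1
t9 = t8 XOR t5 = 1 XOR 1 = 0
t10 = t5 XOR t9 = 1 XOR 0 = 1
So t9 = 0 and t10 = 1.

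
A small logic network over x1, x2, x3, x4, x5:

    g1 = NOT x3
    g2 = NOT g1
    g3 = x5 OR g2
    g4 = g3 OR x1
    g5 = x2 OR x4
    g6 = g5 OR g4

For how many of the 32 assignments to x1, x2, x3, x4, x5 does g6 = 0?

g6 = g5 OR g4 must be 0, so both g5 = 0 and g4 = 0.
g5 = x2 OR x4 must be 0, so both x2 = 0 and x4 = 0.
g4 = g3 OR x1 must be 0, so both g3 = 0 and x1 = 0.
Enumerating the 32 input combinations, 1 give g6 = 0 and 31 give g6 = 1.

1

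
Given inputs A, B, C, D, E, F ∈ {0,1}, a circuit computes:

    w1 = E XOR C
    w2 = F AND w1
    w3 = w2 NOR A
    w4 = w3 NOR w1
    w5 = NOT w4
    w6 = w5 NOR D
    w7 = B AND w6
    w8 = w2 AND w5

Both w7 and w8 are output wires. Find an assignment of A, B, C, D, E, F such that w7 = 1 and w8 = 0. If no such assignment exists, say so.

Check with A=1 B=1 C=0 D=0 E=0 F=0:
w1 = E XOR C = 0 XOR 0 = 0
w2 = F AND w1 = 0 AND 0 = 0
w3 = w2 NOR A = 0 NOR 1 = 0
w4 = w3 NOR w1 = 0 NOR 0 = 1
w5 = NOT w4 = NOT 1 = 0
w6 = w5 NOR D = 0 NOR 0 = 1
w7 = B AND w6 = 1 AND 1 = 1
w8 = w2 AND w5 = 0 AND 0 = 0
So w7 = 1 and w8 = 0.

A=1 B=1 C=0 D=0 E=0 F=0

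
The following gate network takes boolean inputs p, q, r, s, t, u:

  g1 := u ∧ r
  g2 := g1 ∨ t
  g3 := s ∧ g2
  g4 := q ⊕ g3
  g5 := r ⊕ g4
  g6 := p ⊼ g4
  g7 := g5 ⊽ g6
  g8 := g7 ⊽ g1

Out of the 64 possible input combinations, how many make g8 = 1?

44

g8 = g7 ⊽ g1 must be 1, so both g7 = 0 and g1 = 0.
Enumerating the 64 input combinations, 44 give g8 = 1 and 20 give g8 = 0.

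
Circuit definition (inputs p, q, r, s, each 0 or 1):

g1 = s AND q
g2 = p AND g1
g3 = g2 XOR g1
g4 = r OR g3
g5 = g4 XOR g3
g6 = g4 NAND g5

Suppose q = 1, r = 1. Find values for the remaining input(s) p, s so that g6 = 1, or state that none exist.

g6 = g4 NAND g5 must be 1, so at least one of g4, g5 is 0.
Check with q = 1, r = 1 and p=0, s=1:
g1 = s AND q = 1 AND 1 = 1
g2 = p AND g1 = 0 AND 1 = 0
g3 = g2 XOR g1 = 0 XOR 1 = 1
g4 = r OR g3 = 1 OR 1 = 1
g5 = g4 XOR g3 = 1 XOR 1 = 0
g6 = g4 NAND g5 = 1 NAND 0 = 1
So g6 = 1.

p=0 s=1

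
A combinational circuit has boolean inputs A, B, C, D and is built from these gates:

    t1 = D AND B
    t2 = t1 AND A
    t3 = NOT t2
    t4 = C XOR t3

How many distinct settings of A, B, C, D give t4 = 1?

8

t4 = C XOR t3 must be 1, so C and t3 differ.
Enumerating the 16 input combinations, 8 give t4 = 1 and 8 give t4 = 0.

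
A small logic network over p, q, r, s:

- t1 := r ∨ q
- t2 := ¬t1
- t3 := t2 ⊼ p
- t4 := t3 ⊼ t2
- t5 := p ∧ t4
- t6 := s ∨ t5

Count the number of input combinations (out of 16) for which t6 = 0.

4

t6 = s ∨ t5 must be 0, so both s = 0 and t5 = 0.
t5 = p ∧ t4 must be 0, so at least one of p, t4 is 0.
Satisfying assignments:
  p=0, q=0, r=0, s=0
  p=0, q=0, r=1, s=0
  p=0, q=1, r=0, s=0
  p=0, q=1, r=1, s=0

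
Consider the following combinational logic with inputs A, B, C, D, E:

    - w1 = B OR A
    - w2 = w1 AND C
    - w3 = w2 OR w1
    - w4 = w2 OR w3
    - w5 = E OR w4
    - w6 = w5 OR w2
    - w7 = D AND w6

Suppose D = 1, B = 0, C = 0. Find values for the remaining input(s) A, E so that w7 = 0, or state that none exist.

Check with D = 1, B = 0, C = 0 and A=0, E=0:
w1 = B OR A = 0 OR 0 = 0
w2 = w1 AND C = 0 AND 0 = 0
w3 = w2 OR w1 = 0 OR 0 = 0
w4 = w2 OR w3 = 0 OR 0 = 0
w5 = E OR w4 = 0 OR 0 = 0
w6 = w5 OR w2 = 0 OR 0 = 0
w7 = D AND w6 = 1 AND 0 = 0
So w7 = 0.

A=0, E=0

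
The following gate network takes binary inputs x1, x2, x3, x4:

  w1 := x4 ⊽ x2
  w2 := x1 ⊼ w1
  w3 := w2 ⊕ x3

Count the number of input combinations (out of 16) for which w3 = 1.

8

w3 = w2 ⊕ x3 must be 1, so w2 and x3 differ.
Enumerating the 16 input combinations, 8 give w3 = 1 and 8 give w3 = 0.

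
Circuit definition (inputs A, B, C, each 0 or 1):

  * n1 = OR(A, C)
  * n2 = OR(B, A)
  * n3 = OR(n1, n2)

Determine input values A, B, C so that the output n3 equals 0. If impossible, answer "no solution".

Check with A=0 B=0 C=0:
n1 = OR(A, C) = OR(0, 0) = 0
n2 = OR(B, A) = OR(0, 0) = 0
n3 = OR(n1, n2) = OR(0, 0) = 0
So n3 = 0 as required.

A=0 B=0 C=0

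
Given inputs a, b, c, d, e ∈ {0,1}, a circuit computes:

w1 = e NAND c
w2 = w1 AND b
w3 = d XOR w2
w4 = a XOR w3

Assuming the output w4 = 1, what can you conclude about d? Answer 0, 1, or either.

Both values of d occur among assignments with w4 = 1:
  d=0: a=0, b=1, c=0, d=0, e=0
  d=1: a=0, b=0, c=0, d=1, e=0

either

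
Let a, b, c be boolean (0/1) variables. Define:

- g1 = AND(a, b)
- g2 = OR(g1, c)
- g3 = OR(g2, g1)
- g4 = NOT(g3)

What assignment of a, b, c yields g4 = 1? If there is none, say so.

a=1, b=0, c=0

g4 = NOT(g3) must be 1, so g3 = 0.
Check with a=1, b=0, c=0:
g1 = AND(a, b) = AND(1, 0) = 0
g2 = OR(g1, c) = OR(0, 0) = 0
g3 = OR(g2, g1) = OR(0, 0) = 0
g4 = NOT(g3) = NOT 0 = 1
So g4 = 1 as required.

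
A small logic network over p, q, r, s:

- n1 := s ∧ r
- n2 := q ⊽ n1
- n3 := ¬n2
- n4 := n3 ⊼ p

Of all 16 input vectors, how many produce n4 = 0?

n4 = n3 ⊼ p must be 0, so both n3 = 1 and p = 1.
Satisfying assignments:
  p=1, q=0, r=1, s=1
  p=1, q=1, r=0, s=0
  p=1, q=1, r=0, s=1
  p=1, q=1, r=1, s=0
  p=1, q=1, r=1, s=1

5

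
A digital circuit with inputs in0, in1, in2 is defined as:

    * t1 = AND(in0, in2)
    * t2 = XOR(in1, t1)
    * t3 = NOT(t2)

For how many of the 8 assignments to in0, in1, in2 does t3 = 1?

4

t3 = NOT(t2) must be 1, so t2 = 0.
t2 = XOR(in1, t1) must be 0, so in1 and t1 are equal.
Enumerating the 8 input combinations, 4 give t3 = 1 and 4 give t3 = 0.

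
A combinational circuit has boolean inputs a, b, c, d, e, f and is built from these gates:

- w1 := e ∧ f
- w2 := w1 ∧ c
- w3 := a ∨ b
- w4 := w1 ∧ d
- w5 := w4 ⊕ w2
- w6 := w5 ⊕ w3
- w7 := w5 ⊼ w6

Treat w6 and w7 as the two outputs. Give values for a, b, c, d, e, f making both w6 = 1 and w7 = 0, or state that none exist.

a=0, b=0, c=0, d=1, e=1, f=1

Check with a=0, b=0, c=0, d=1, e=1, f=1:
w1 = e ∧ f = 1 ∧ 1 = 1
w2 = w1 ∧ c = 1 ∧ 0 = 0
w3 = a ∨ b = 0 ∨ 0 = 0
w4 = w1 ∧ d = 1 ∧ 1 = 1
w5 = w4 ⊕ w2 = 1 ⊕ 0 = 1
w6 = w5 ⊕ w3 = 1 ⊕ 0 = 1
w7 = w5 ⊼ w6 = 1 ⊼ 1 = 0
So w6 = 1 and w7 = 0.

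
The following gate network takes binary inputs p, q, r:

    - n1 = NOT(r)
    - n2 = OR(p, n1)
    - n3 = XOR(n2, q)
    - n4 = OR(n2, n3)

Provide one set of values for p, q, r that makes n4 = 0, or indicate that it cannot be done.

p=0 q=0 r=1

n4 = OR(n2, n3) must be 0, so both n2 = 0 and n3 = 0.
n2 = OR(p, n1) must be 0, so both p = 0 and n1 = 0.
Check with p=0 q=0 r=1:
n1 = NOT(r) = NOT 1 = 0
n2 = OR(p, n1) = OR(0, 0) = 0
n3 = XOR(n2, q) = XOR(0, 0) = 0
n4 = OR(n2, n3) = OR(0, 0) = 0
So n4 = 0 as required.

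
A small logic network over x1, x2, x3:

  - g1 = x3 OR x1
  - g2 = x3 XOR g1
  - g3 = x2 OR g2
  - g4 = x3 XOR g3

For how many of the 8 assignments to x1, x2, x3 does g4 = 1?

5

g4 = x3 XOR g3 must be 1, so x3 and g3 differ.
Satisfying assignments:
  x1=0, x2=0, x3=1
  x1=0, x2=1, x3=0
  x1=1, x2=0, x3=0
  x1=1, x2=0, x3=1
  x1=1, x2=1, x3=0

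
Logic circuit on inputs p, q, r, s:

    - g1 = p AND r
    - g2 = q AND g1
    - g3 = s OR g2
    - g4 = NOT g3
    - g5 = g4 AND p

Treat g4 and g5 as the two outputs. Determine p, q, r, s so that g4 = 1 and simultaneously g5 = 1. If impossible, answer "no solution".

p=1 q=0 r=0 s=0

Check with p=1 q=0 r=0 s=0:
g1 = p AND r = 1 AND 0 = 0
g2 = q AND g1 = 0 AND 0 = 0
g3 = s OR g2 = 0 OR 0 = 0
g4 = NOT g3 = NOT 0 = 1
g5 = g4 AND p = 1 AND 1 = 1
So g4 = 1 and g5 = 1.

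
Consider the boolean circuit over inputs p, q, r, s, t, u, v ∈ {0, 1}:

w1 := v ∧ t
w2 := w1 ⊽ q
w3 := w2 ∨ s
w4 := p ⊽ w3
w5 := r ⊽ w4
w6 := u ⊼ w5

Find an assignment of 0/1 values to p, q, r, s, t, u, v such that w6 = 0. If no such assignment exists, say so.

Check with p=0, q=0, r=0, s=1, t=1, u=1, v=0:
w1 = v ∧ t = 0 ∧ 1 = 0
w2 = w1 ⊽ q = 0 ⊽ 0 = 1
w3 = w2 ∨ s = 1 ∨ 1 = 1
w4 = p ⊽ w3 = 0 ⊽ 1 = 0
w5 = r ⊽ w4 = 0 ⊽ 0 = 1
w6 = u ⊼ w5 = 1 ⊼ 1 = 0
So w6 = 0 as required.

p=0, q=0, r=0, s=1, t=1, u=1, v=0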